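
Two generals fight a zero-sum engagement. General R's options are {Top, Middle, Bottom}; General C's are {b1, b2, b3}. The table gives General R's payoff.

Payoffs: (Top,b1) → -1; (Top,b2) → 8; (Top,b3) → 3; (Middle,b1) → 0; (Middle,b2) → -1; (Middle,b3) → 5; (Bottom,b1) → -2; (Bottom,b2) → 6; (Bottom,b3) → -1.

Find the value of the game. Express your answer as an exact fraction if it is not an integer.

Row minima: Top → -1, Middle → -1, Bottom → -2; maximin = -1.
Column maxima: b1 → 0, b2 → 8, b3 → 5; minimax = 0.
-1 ≠ 0, so there is no saddle point; optimal play is mixed.
Bottom is strictly dominated by Top, so General R never plays it.
b3 is strictly dominated by b1 (it gives General R strictly more in every row), so General C never plays it.
On the remaining 2×2 (Top, Middle vs b1, b2):
Let General R play Top with probability p. Expected payoff against b1: (-1)p + 0(1−p) = −p; against b2: 8p + (-1)(1−p) = 9p − 1.
Setting these equal: −p = 9p − 1 ⇒ −10p = -1 ⇒ p = 1/10, and the value is (-1)·(1/10) = -1/10.
For General C: with q = P(b1), equating Top's and Middle's payoffs gives −9q + 8 = q − 1 ⇒ q = 9/10.

-1/10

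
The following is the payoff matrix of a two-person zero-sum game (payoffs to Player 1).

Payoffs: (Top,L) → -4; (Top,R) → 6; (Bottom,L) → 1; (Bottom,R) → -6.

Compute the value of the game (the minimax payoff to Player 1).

-18/17

Row minima: Top → -4, Bottom → -6; maximin = -4.
Column maxima: L → 1, R → 6; minimax = 1.
-4 ≠ 1, so there is no saddle point; optimal play is mixed.
Let Player 1 play Top with probability p. Expected payoff against L: (-4)p + 1(1−p) = −5p + 1; against R: 6p + (-6)(1−p) = 12p − 6.
Setting these equal: −5p + 1 = 12p − 6 ⇒ −17p = -7 ⇒ p = 7/17, and the value is (-5)·(7/17) + 1 = -18/17.
For Player 2: with q = P(L), equating Top's and Bottom's payoffs gives −10q + 6 = 7q − 6 ⇒ q = 12/17.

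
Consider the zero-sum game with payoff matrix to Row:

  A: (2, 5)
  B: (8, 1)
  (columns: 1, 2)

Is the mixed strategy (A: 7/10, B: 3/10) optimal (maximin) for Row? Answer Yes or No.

Against 1 this mix gives (7/10)·2 + (3/10)·8 = 19/5.
Against 2 this mix gives (7/10)·5 + (3/10)·1 = 19/5.
All of Column's active replies (1, 2) yield 19/5, and no column does worse for Row. The mix makes Column indifferent and guarantees 19/5, so it is optimal.

Yes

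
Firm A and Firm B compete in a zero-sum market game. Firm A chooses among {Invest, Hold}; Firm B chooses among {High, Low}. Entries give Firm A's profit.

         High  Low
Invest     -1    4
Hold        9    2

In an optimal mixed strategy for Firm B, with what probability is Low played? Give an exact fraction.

Row minima: Invest → -1, Hold → 2; maximin = 2.
Column maxima: High → 9, Low → 4; minimax = 4.
2 ≠ 4, so there is no saddle point; optimal play is mixed.
Let Firm A play Invest with probability p. Expected payoff against High: (-1)p + 9(1−p) = −10p + 9; against Low: 4p + 2(1−p) = 2p + 2.
Setting these equal: −10p + 9 = 2p + 2 ⇒ −12p = -7 ⇒ p = 7/12, and the value is (-10)·(7/12) + 9 = 19/6.
For Firm B: with q = P(High), equating Invest's and Hold's payoffs gives −5q + 4 = 7q + 2 ⇒ q = 1/6.

5/6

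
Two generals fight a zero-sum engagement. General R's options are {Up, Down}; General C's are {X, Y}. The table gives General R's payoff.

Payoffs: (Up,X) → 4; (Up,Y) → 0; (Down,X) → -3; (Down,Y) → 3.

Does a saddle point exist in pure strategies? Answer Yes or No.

Row minima: Up → 0, Down → -3; maximin = 0.
Column maxima: X → 4, Y → 3; minimax = 3.
0 ≠ 3, so no pure-strategy equilibrium exists.

No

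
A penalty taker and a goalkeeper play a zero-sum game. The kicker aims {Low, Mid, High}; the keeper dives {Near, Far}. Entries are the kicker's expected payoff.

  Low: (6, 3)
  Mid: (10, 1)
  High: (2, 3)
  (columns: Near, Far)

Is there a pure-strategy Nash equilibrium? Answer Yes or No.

Yes

Row minima: Low → 3, Mid → 1, High → 2; maximin = 3.
Column maxima: Near → 10, Far → 3; minimax = 3.
maximin = minimax = 3, so a saddle point exists.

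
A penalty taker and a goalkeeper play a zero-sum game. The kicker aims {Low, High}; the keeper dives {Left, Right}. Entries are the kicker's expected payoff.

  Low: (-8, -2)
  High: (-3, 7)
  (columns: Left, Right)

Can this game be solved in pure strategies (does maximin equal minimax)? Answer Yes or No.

Yes

Row minima: Low → -8, High → -3; maximin = -3.
Column maxima: Left → -3, Right → 7; minimax = -3.
maximin = minimax = -3, so a saddle point exists.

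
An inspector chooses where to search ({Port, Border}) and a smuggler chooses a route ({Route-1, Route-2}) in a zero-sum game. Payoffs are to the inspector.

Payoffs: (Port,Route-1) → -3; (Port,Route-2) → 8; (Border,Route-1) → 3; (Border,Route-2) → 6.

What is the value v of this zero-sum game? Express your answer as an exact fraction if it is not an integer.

3

Row minima: Port → -3, Border → 3; maximin = 3.
Column maxima: Route-1 → 3, Route-2 → 8; minimax = 3.
Since maximin = minimax = 3, there is a saddle point and the value is 3.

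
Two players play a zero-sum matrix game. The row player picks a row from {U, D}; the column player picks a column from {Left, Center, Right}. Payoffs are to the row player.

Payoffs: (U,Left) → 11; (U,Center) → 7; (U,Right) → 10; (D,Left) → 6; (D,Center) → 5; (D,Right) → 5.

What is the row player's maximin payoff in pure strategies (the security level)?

7

Row minima: U → 7, D → 5.
The best of these is 7.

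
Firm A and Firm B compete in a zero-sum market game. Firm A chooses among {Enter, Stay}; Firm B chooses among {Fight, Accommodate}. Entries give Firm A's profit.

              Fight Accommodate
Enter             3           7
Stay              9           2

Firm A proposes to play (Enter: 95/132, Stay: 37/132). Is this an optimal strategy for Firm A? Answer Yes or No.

Against Fight this mix gives (95/132)·3 + (37/132)·9 = 103/22.
Against Accommodate this mix gives (95/132)·7 + (37/132)·2 = 739/132.
Firm B will play Fight, holding Firm A to 103/22. Shifting weight toward the row that does better against Fight would raise this floor (the equalizing mix achieves 57/11 against both Fight and Accommodate), so the proposed strategy is not optimal.

No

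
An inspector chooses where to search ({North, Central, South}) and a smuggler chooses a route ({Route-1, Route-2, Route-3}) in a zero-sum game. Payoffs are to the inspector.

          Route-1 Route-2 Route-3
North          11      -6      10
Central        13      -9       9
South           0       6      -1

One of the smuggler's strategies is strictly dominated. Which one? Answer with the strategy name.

Route-3 holds the inspector's payoff strictly below Route-1 in every row: 10 < 11, 9 < 13, -1 < 0.
So Route-1 is strictly dominated for the smuggler.

Route-1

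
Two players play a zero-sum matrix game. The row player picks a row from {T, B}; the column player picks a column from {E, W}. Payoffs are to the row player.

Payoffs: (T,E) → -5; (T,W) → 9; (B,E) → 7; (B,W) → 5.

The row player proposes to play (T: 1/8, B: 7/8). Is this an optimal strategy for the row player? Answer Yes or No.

Against E this mix gives (1/8)·(-5) + (7/8)·7 = 11/2.
Against W this mix gives (1/8)·9 + (7/8)·5 = 11/2.
All of the column player's active replies (E, W) yield 11/2, and no column does worse for the row player. The mix makes the column player indifferent and guarantees 11/2, so it is optimal.

Yes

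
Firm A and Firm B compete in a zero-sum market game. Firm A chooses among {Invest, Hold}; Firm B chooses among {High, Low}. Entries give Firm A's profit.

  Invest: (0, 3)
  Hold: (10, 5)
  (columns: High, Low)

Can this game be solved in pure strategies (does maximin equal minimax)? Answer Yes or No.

Yes

Row minima: Invest → 0, Hold → 5; maximin = 5.
Column maxima: High → 10, Low → 5; minimax = 5.
maximin = minimax = 5, so a saddle point exists.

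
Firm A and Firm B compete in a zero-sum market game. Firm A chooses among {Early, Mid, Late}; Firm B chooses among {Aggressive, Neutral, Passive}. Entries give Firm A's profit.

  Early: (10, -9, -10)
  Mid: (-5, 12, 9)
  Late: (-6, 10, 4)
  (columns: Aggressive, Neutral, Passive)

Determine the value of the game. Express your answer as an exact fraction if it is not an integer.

20/17

Row minima: Early → -10, Mid → -5, Late → -6; maximin = -5.
Column maxima: Aggressive → 10, Neutral → 12, Passive → 9; minimax = 9.
-5 ≠ 9, so there is no saddle point; optimal play is mixed.
Late is strictly dominated by Mid, so Firm A never plays it.
Neutral is strictly dominated by Passive (it gives Firm A strictly more in every row), so Firm B never plays it.
On the remaining 2×2 (Early, Mid vs Aggressive, Passive):
Let Firm A play Early with probability p. Expected payoff against Aggressive: 10p + (-5)(1−p) = 15p − 5; against Passive: (-10)p + 9(1−p) = −19p + 9.
Setting these equal: 15p − 5 = −19p + 9 ⇒ 34p = 14 ⇒ p = 7/17, and the value is (15)·(7/17) − 5 = 20/17.
For Firm B: with q = P(Aggressive), equating Early's and Mid's payoffs gives 20q − 10 = −14q + 9 ⇒ q = 19/34.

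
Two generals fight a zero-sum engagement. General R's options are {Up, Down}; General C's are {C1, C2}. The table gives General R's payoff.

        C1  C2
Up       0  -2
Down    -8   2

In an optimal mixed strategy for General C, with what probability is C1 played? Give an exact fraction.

Row minima: Up → -2, Down → -8; maximin = -2.
Column maxima: C1 → 0, C2 → 2; minimax = 0.
-2 ≠ 0, so there is no saddle point; optimal play is mixed.
Let General R play Up with probability p. Expected payoff against C1: 0p + (-8)(1−p) = 8p − 8; against C2: (-2)p + 2(1−p) = −4p + 2.
Setting these equal: 8p − 8 = −4p + 2 ⇒ 12p = 10 ⇒ p = 5/6, and the value is (8)·(5/6) − 8 = -4/3.
For General C: with q = P(C1), equating Up's and Down's payoffs gives 2q − 2 = −10q + 2 ⇒ q = 1/3.

1/3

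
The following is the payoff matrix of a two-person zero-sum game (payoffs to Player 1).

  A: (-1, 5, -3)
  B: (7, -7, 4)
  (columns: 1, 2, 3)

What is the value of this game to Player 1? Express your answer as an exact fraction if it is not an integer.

-1/19

Row minima: A → -3, B → -7; maximin = -3.
Column maxima: 1 → 7, 2 → 5, 3 → 4; minimax = 4.
-3 ≠ 4, so there is no saddle point; optimal play is mixed.
1 is strictly dominated by 3 (it gives Player 1 strictly more in every row), so Player 2 never plays it.
On the remaining 2×2 (A, B vs 2, 3):
Let Player 1 play A with probability p. Expected payoff against 2: 5p + (-7)(1−p) = 12p − 7; against 3: (-3)p + 4(1−p) = −7p + 4.
Setting these equal: 12p − 7 = −7p + 4 ⇒ 19p = 11 ⇒ p = 11/19, and the value is (12)·(11/19) − 7 = -1/19.
For Player 2: with q = P(2), equating A's and B's payoffs gives 8q − 3 = −11q + 4 ⇒ q = 7/19.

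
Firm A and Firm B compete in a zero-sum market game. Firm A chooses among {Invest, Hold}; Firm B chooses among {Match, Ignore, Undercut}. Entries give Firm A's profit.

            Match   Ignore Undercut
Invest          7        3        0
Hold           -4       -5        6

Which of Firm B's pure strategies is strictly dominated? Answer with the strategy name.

Ignore holds Firm A's payoff strictly below Match in every row: 3 < 7, -5 < -4.
So Match is strictly dominated for Firm B.

Match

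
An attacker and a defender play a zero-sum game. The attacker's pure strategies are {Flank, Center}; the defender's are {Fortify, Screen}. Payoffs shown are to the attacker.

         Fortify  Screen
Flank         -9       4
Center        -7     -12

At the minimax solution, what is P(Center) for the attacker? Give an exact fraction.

Row minima: Flank → -9, Center → -12; maximin = -9.
Column maxima: Fortify → -7, Screen → 4; minimax = -7.
-9 ≠ -7, so there is no saddle point; optimal play is mixed.
Let the attacker play Flank with probability p. Expected payoff against Fortify: (-9)p + (-7)(1−p) = −2p − 7; against Screen: 4p + (-12)(1−p) = 16p − 12.
Setting these equal: −2p − 7 = 16p − 12 ⇒ −18p = -5 ⇒ p = 5/18, and the value is (-2)·(5/18) − 7 = -68/9.
For the defender: with q = P(Fortify), equating Flank's and Center's payoffs gives −13q + 4 = 5q − 12 ⇒ q = 8/9.

13/18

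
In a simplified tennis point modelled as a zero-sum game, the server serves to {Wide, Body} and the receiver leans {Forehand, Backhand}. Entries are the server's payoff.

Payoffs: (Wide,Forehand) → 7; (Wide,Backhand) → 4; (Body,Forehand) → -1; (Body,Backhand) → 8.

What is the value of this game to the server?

5

Row minima: Wide → 4, Body → -1; maximin = 4.
Column maxima: Forehand → 7, Backhand → 8; minimax = 7.
4 ≠ 7, so there is no saddle point; optimal play is mixed.
Let the server play Wide with probability p. Expected payoff against Forehand: 7p + (-1)(1−p) = 8p − 1; against Backhand: 4p + 8(1−p) = −4p + 8.
Setting these equal: 8p − 1 = −4p + 8 ⇒ 12p = 9 ⇒ p = 3/4, and the value is (8)·(3/4) − 1 = 5.
For the receiver: with q = P(Forehand), equating Wide's and Body's payoffs gives 3q + 4 = −9q + 8 ⇒ q = 1/3.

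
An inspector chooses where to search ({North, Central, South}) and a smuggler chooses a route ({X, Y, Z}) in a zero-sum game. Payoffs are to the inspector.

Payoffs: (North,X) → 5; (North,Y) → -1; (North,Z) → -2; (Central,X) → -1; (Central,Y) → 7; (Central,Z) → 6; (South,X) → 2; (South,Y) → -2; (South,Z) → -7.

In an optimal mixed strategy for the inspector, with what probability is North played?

1/2

Row minima: North → -2, Central → -1, South → -7; maximin = -1.
Column maxima: X → 5, Y → 7, Z → 6; minimax = 5.
-1 ≠ 5, so there is no saddle point; optimal play is mixed.
South is strictly dominated by North, so the inspector never plays it.
Y is strictly dominated by Z (it gives the inspector strictly more in every row), so the smuggler never plays it.
On the remaining 2×2 (North, Central vs X, Z):
Let the inspector play North with probability p. Expected payoff against X: 5p + (-1)(1−p) = 6p − 1; against Z: (-2)p + 6(1−p) = −8p + 6.
Setting these equal: 6p − 1 = −8p + 6 ⇒ 14p = 7 ⇒ p = 1/2, and the value is (6)·(1/2) − 1 = 2.
For the smuggler: with q = P(X), equating North's and Central's payoffs gives 7q − 2 = −7q + 6 ⇒ q = 4/7.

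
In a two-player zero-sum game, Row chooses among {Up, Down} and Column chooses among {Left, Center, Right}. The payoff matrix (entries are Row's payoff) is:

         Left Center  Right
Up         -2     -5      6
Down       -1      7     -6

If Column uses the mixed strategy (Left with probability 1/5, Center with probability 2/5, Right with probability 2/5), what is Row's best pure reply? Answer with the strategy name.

Expected payoff of Up: (1/5)·(-2) + (2/5)·(-5) + (2/5)·6 = 0.
Expected payoff of Down: (1/5)·(-1) + (2/5)·7 + (2/5)·(-6) = 1/5.
The largest is 1/5, so Row's best response is Down.

Down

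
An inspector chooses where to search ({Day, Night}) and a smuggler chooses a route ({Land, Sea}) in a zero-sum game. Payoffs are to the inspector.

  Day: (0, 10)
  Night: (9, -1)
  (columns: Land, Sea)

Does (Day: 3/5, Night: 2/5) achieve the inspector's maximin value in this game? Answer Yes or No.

No

Against Land this mix gives (3/5)·0 + (2/5)·9 = 18/5.
Against Sea this mix gives (3/5)·10 + (2/5)·(-1) = 28/5.
The smuggler will play Land, holding the inspector to 18/5. Shifting weight toward the row that does better against Land would raise this floor (the equalizing mix achieves 9/2 against both Land and Sea), so the proposed strategy is not optimal.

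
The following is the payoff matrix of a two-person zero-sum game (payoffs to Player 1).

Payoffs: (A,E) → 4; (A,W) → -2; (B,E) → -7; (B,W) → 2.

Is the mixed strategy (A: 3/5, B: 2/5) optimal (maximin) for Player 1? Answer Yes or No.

Yes

Against E this mix gives (3/5)·4 + (2/5)·(-7) = -2/5.
Against W this mix gives (3/5)·(-2) + (2/5)·2 = -2/5.
All of Player 2's active replies (E, W) yield -2/5, and no column does worse for Player 1. The mix makes Player 2 indifferent and guarantees -2/5, so it is optimal.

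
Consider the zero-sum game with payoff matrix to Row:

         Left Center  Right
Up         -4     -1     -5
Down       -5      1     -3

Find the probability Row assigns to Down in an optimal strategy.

1/3

Row minima: Up → -5, Down → -5; maximin = -5.
Column maxima: Left → -4, Center → 1, Right → -3; minimax = -4.
-5 ≠ -4, so there is no saddle point; optimal play is mixed.
Center is strictly dominated by Left (it gives Row strictly more in every row), so Column never plays it.
On the remaining 2×2 (Up, Down vs Left, Right):
Let Row play Up with probability p. Expected payoff against Left: (-4)p + (-5)(1−p) = p − 5; against Right: (-5)p + (-3)(1−p) = −2p − 3.
Setting these equal: p − 5 = −2p − 3 ⇒ 3p = 2 ⇒ p = 2/3, and the value is (1)·(2/3) − 5 = -13/3.
For Column: with q = P(Left), equating Up's and Down's payoffs gives q − 5 = −2q − 3 ⇒ q = 2/3.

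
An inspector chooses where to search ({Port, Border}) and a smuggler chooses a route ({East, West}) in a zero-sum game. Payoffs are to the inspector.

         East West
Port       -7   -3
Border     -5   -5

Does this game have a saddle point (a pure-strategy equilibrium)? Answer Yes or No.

Yes

Row minima: Port → -7, Border → -5; maximin = -5.
Column maxima: East → -5, West → -3; minimax = -5.
maximin = minimax = -5, so a saddle point exists.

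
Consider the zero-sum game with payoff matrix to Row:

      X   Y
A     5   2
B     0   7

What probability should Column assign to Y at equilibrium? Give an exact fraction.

1/2

Row minima: A → 2, B → 0; maximin = 2.
Column maxima: X → 5, Y → 7; minimax = 5.
2 ≠ 5, so there is no saddle point; optimal play is mixed.
Let Row play A with probability p. Expected payoff against X: 5p + 0(1−p) = 5p; against Y: 2p + 7(1−p) = −5p + 7.
Setting these equal: 5p = −5p + 7 ⇒ 10p = 7 ⇒ p = 7/10, and the value is (5)·(7/10) = 7/2.
For Column: with q = P(X), equating A's and B's payoffs gives 3q + 2 = −7q + 7 ⇒ q = 1/2.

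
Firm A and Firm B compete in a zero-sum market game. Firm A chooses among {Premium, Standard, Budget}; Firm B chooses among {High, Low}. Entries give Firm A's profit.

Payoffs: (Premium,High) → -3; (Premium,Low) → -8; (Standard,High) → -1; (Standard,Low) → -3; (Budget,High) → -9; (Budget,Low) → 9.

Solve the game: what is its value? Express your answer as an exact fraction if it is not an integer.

Row minima: Premium → -8, Standard → -3, Budget → -9; maximin = -3.
Column maxima: High → -1, Low → 9; minimax = -1.
-3 ≠ -1, so there is no saddle point; optimal play is mixed.
Premium is strictly dominated by Standard, so Firm A never plays it.
On the remaining 2×2 (Standard, Budget vs High, Low):
Let Firm A play Standard with probability p. Expected payoff against High: (-1)p + (-9)(1−p) = 8p − 9; against Low: (-3)p + 9(1−p) = −12p + 9.
Setting these equal: 8p − 9 = −12p + 9 ⇒ 20p = 18 ⇒ p = 9/10, and the value is (8)·(9/10) − 9 = -9/5.
For Firm B: with q = P(High), equating Standard's and Budget's payoffs gives 2q − 3 = −18q + 9 ⇒ q = 3/5.

-9/5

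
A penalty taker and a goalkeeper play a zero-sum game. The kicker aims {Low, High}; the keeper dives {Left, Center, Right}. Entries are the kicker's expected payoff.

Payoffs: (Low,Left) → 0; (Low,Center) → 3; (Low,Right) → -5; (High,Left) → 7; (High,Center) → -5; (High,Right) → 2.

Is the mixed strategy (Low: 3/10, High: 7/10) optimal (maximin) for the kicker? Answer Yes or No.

No

Against Left this mix gives (3/10)·0 + (7/10)·7 = 49/10.
Against Center this mix gives (3/10)·3 + (7/10)·(-5) = -13/5.
Against Right this mix gives (3/10)·(-5) + (7/10)·2 = -1/10.
The keeper will play Center, holding the kicker to -13/5. Shifting weight toward the row that does better against Center would raise this floor (the equalizing mix achieves -19/15 against both Center and Right), so the proposed strategy is not optimal.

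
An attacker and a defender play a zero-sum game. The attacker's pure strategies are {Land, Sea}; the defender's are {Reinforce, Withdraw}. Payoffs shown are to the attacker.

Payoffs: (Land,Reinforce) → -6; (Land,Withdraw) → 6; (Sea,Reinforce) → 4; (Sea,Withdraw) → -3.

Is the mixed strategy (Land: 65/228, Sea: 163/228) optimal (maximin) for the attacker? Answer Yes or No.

No

Against Reinforce this mix gives (65/228)·(-6) + (163/228)·4 = 131/114.
Against Withdraw this mix gives (65/228)·6 + (163/228)·(-3) = -33/76.
The defender will play Withdraw, holding the attacker to -33/76. Shifting weight toward the row that does better against Withdraw would raise this floor (the equalizing mix achieves 6/19 against both Withdraw and Reinforce), so the proposed strategy is not optimal.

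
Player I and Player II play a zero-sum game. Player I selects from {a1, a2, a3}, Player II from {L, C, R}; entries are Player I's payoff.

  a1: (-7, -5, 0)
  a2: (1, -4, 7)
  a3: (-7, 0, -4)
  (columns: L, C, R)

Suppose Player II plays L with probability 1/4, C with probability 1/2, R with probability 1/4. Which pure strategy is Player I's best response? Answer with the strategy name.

a2

Expected payoff of a1: (1/4)·(-7) + (1/2)·(-5) + (1/4)·0 = -17/4.
Expected payoff of a2: (1/4)·1 + (1/2)·(-4) + (1/4)·7 = 0.
Expected payoff of a3: (1/4)·(-7) + (1/2)·0 + (1/4)·(-4) = -11/4.
The largest is 0, so Player I's best response is a2.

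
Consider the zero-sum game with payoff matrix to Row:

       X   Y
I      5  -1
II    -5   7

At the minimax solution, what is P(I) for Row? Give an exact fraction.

2/3

Row minima: I → -1, II → -5; maximin = -1.
Column maxima: X → 5, Y → 7; minimax = 5.
-1 ≠ 5, so there is no saddle point; optimal play is mixed.
Let Row play I with probability p. Expected payoff against X: 5p + (-5)(1−p) = 10p − 5; against Y: (-1)p + 7(1−p) = −8p + 7.
Setting these equal: 10p − 5 = −8p + 7 ⇒ 18p = 12 ⇒ p = 2/3, and the value is (10)·(2/3) − 5 = 5/3.
For Column: with q = P(X), equating I's and II's payoffs gives 6q − 1 = −12q + 7 ⇒ q = 4/9.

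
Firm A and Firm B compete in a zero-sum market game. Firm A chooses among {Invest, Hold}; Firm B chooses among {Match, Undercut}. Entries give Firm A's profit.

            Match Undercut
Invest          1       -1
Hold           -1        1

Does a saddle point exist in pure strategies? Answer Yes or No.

No

Row minima: Invest → -1, Hold → -1; maximin = -1.
Column maxima: Match → 1, Undercut → 1; minimax = 1.
-1 ≠ 1, so no pure-strategy equilibrium exists.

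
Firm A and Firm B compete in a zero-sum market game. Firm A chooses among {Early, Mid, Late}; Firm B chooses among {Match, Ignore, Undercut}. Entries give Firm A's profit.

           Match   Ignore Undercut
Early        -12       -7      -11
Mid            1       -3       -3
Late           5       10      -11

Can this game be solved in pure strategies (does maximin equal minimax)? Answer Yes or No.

Yes

Row minima: Early → -12, Mid → -3, Late → -11; maximin = -3.
Column maxima: Match → 5, Ignore → 10, Undercut → -3; minimax = -3.
maximin = minimax = -3, so a saddle point exists.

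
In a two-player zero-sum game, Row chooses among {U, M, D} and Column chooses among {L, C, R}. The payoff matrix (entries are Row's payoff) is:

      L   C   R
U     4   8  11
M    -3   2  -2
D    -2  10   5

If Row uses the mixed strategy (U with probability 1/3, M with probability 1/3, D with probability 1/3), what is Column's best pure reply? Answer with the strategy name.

If Column plays L, Row's expected payoff is (1/3)·4 + (1/3)·(-3) + (1/3)·(-2) = -1/3.
If Column plays C, Row's expected payoff is (1/3)·8 + (1/3)·2 + (1/3)·10 = 20/3.
If Column plays R, Row's expected payoff is (1/3)·11 + (1/3)·(-2) + (1/3)·5 = 14/3.
Column minimizes Row's payoff; the smallest is -1/3, so the best response is L.

L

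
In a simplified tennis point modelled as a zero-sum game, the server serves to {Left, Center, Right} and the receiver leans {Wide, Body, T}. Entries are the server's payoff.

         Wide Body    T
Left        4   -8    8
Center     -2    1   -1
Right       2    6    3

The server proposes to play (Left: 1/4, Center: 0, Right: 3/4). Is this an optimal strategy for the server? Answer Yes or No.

Yes

Against Wide this mix gives (1/4)·4 + (3/4)·2 = 5/2.
Against Body this mix gives (1/4)·(-8) + (3/4)·6 = 5/2.
Against T this mix gives (1/4)·8 + (3/4)·3 = 17/4.
All of the receiver's active replies (Wide, Body) yield 5/2, and no column does worse for the server. The mix makes the receiver indifferent and guarantees 5/2, so it is optimal.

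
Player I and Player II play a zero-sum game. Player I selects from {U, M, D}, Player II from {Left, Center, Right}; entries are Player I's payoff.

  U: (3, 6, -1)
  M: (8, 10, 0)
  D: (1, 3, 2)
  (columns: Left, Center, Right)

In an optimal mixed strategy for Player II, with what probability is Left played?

2/9

Row minima: U → -1, M → 0, D → 1; maximin = 1.
Column maxima: Left → 8, Center → 10, Right → 2; minimax = 2.
1 ≠ 2, so there is no saddle point; optimal play is mixed.
U is strictly dominated by M, so Player I never plays it.
Center is strictly dominated by Left (it gives Player I strictly more in every row), so Player II never plays it.
On the remaining 2×2 (M, D vs Left, Right):
Let Player I play M with probability p. Expected payoff against Left: 8p + 1(1−p) = 7p + 1; against Right: 0p + 2(1−p) = −2p + 2.
Setting these equal: 7p + 1 = −2p + 2 ⇒ 9p = 1 ⇒ p = 1/9, and the value is (7)·(1/9) + 1 = 16/9.
For Player II: with q = P(Left), equating M's and D's payoffs gives 8q = −q + 2 ⇒ q = 2/9.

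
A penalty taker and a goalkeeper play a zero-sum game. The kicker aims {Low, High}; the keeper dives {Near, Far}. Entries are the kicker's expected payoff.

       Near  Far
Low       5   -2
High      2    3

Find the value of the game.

19/8

Row minima: Low → -2, High → 2; maximin = 2.
Column maxima: Near → 5, Far → 3; minimax = 3.
2 ≠ 3, so there is no saddle point; optimal play is mixed.
Let the kicker play Low with probability p. Expected payoff against Near: 5p + 2(1−p) = 3p + 2; against Far: (-2)p + 3(1−p) = −5p + 3.
Setting these equal: 3p + 2 = −5p + 3 ⇒ 8p = 1 ⇒ p = 1/8, and the value is (3)·(1/8) + 2 = 19/8.
For the keeper: with q = P(Near), equating Low's and High's payoffs gives 7q − 2 = −q + 3 ⇒ q = 5/8.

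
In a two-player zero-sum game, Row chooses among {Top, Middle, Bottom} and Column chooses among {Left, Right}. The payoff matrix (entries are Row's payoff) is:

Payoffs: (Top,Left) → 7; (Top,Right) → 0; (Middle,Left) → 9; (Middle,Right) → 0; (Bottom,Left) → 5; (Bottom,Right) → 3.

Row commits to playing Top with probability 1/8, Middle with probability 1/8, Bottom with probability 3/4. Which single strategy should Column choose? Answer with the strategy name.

Right

If Column plays Left, Row's expected payoff is (1/8)·7 + (1/8)·9 + (3/4)·5 = 23/4.
If Column plays Right, Row's expected payoff is (1/8)·0 + (1/8)·0 + (3/4)·3 = 9/4.
Column minimizes Row's payoff; the smallest is 9/4, so the best response is Right.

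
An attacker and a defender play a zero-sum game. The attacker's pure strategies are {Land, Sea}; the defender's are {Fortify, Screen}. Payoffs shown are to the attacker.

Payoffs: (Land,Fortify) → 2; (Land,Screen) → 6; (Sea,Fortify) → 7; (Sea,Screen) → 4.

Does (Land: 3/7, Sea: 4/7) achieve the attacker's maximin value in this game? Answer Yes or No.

Against Fortify this mix gives (3/7)·2 + (4/7)·7 = 34/7.
Against Screen this mix gives (3/7)·6 + (4/7)·4 = 34/7.
All of the defender's active replies (Fortify, Screen) yield 34/7, and no column does worse for the attacker. The mix makes the defender indifferent and guarantees 34/7, so it is optimal.

Yes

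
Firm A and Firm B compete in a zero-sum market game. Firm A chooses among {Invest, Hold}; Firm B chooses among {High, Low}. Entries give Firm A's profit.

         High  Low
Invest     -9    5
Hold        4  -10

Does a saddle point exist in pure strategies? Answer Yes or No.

No

Row minima: Invest → -9, Hold → -10; maximin = -9.
Column maxima: High → 4, Low → 5; minimax = 4.
-9 ≠ 4, so no pure-strategy equilibrium exists.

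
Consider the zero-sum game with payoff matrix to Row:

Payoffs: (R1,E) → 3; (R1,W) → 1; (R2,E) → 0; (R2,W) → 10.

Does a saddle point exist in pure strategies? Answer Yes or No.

Row minima: R1 → 1, R2 → 0; maximin = 1.
Column maxima: E → 3, W → 10; minimax = 3.
1 ≠ 3, so no pure-strategy equilibrium exists.

No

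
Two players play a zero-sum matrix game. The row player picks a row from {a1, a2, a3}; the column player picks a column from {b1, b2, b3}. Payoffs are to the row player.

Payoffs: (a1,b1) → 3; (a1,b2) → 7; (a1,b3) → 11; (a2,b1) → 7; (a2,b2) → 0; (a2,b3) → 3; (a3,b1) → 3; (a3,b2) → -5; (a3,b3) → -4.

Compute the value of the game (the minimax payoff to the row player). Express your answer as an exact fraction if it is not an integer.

Row minima: a1 → 3, a2 → 0, a3 → -5; maximin = 3.
Column maxima: b1 → 7, b2 → 7, b3 → 11; minimax = 7.
3 ≠ 7, so there is no saddle point; optimal play is mixed.
a3 is strictly dominated by a2, so the row player never plays it.
b3 is strictly dominated by b2 (it gives the row player strictly more in every row), so the column player never plays it.
On the remaining 2×2 (a1, a2 vs b1, b2):
Let the row player play a1 with probability p. Expected payoff against b1: 3p + 7(1−p) = −4p + 7; against b2: 7p + 0(1−p) = 7p.
Setting these equal: −4p + 7 = 7p ⇒ −11p = -7 ⇒ p = 7/11, and the value is (-4)·(7/11) + 7 = 49/11.
For the column player: with q = P(b1), equating a1's and a2's payoffs gives −4q + 7 = 7q ⇒ q = 7/11.

49/11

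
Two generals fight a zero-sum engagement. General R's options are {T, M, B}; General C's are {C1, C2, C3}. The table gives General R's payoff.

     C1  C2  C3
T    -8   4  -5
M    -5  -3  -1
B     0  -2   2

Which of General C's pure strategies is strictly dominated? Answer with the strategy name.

C1 holds General R's payoff strictly below C3 in every row: -8 < -5, -5 < -1, 0 < 2.
So C3 is strictly dominated for General C.

C3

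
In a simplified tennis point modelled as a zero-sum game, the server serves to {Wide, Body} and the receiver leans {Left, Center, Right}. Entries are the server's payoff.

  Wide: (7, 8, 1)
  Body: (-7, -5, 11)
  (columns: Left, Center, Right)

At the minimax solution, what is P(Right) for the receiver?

Row minima: Wide → 1, Body → -7; maximin = 1.
Column maxima: Left → 7, Center → 8, Right → 11; minimax = 7.
1 ≠ 7, so there is no saddle point; optimal play is mixed.
Center is strictly dominated by Left (it gives the server strictly more in every row), so the receiver never plays it.
On the remaining 2×2 (Wide, Body vs Left, Right):
Let the server play Wide with probability p. Expected payoff against Left: 7p + (-7)(1−p) = 14p − 7; against Right: 1p + 11(1−p) = −10p + 11.
Setting these equal: 14p − 7 = −10p + 11 ⇒ 24p = 18 ⇒ p = 3/4, and the value is (14)·(3/4) − 7 = 7/2.
For the receiver: with q = P(Left), equating Wide's and Body's payoffs gives 6q + 1 = −18q + 11 ⇒ q = 5/12.

7/12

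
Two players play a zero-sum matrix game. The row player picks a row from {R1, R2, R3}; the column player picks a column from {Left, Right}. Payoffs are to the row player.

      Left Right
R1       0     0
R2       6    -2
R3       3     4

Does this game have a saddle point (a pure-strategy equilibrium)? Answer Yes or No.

Row minima: R1 → 0, R2 → -2, R3 → 3; maximin = 3.
Column maxima: Left → 6, Right → 4; minimax = 4.
3 ≠ 4, so no pure-strategy equilibrium exists.

No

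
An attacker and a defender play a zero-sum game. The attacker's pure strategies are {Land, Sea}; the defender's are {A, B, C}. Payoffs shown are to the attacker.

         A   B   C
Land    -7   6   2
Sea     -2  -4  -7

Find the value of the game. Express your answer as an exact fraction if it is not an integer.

Row minima: Land → -7, Sea → -7; maximin = -7.
Column maxima: A → -2, B → 6, C → 2; minimax = -2.
-7 ≠ -2, so there is no saddle point; optimal play is mixed.
B is strictly dominated by C (it gives the attacker strictly more in every row), so the defender never plays it.
On the remaining 2×2 (Land, Sea vs A, C):
Let the attacker play Land with probability p. Expected payoff against A: (-7)p + (-2)(1−p) = −5p − 2; against C: 2p + (-7)(1−p) = 9p − 7.
Setting these equal: −5p − 2 = 9p − 7 ⇒ −14p = -5 ⇒ p = 5/14, and the value is (-5)·(5/14) − 2 = -53/14.
For the defender: with q = P(A), equating Land's and Sea's payoffs gives −9q + 2 = 5q − 7 ⇒ q = 9/14.

-53/14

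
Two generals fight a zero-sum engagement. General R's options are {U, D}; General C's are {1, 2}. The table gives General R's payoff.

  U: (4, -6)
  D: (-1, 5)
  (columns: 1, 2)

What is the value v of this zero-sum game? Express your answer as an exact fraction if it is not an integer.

7/8

Row minima: U → -6, D → -1; maximin = -1.
Column maxima: 1 → 4, 2 → 5; minimax = 4.
-1 ≠ 4, so there is no saddle point; optimal play is mixed.
Let General R play U with probability p. Expected payoff against 1: 4p + (-1)(1−p) = 5p − 1; against 2: (-6)p + 5(1−p) = −11p + 5.
Setting these equal: 5p − 1 = −11p + 5 ⇒ 16p = 6 ⇒ p = 3/8, and the value is (5)·(3/8) − 1 = 7/8.
For General C: with q = P(1), equating U's and D's payoffs gives 10q − 6 = −6q + 5 ⇒ q = 11/16.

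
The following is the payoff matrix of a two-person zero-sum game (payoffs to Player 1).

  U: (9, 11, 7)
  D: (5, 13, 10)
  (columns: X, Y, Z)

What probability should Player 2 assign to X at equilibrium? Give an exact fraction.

Row minima: U → 7, D → 5; maximin = 7.
Column maxima: X → 9, Y → 13, Z → 10; minimax = 9.
7 ≠ 9, so there is no saddle point; optimal play is mixed.
Y is strictly dominated by X (it gives Player 1 strictly more in every row), so Player 2 never plays it.
On the remaining 2×2 (U, D vs X, Z):
Let Player 1 play U with probability p. Expected payoff against X: 9p + 5(1−p) = 4p + 5; against Z: 7p + 10(1−p) = −3p + 10.
Setting these equal: 4p + 5 = −3p + 10 ⇒ 7p = 5 ⇒ p = 5/7, and the value is (4)·(5/7) + 5 = 55/7.
For Player 2: with q = P(X), equating U's and D's payoffs gives 2q + 7 = −5q + 10 ⇒ q = 3/7.

3/7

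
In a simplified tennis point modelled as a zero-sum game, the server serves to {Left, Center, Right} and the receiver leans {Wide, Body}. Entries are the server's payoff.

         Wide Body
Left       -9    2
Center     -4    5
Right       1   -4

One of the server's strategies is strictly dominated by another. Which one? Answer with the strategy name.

Center gives a strictly higher payoff than Left against every column: -4 > -9, 5 > 2.
So Left is strictly dominated and the server never plays it.

Left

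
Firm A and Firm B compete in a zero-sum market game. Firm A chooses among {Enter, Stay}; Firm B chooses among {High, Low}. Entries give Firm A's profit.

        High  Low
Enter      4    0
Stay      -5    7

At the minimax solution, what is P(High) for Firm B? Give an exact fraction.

Row minima: Enter → 0, Stay → -5; maximin = 0.
Column maxima: High → 4, Low → 7; minimax = 4.
0 ≠ 4, so there is no saddle point; optimal play is mixed.
Let Firm A play Enter with probability p. Expected payoff against High: 4p + (-5)(1−p) = 9p − 5; against Low: 0p + 7(1−p) = −7p + 7.
Setting these equal: 9p − 5 = −7p + 7 ⇒ 16p = 12 ⇒ p = 3/4, and the value is (9)·(3/4) − 5 = 7/4.
For Firm B: with q = P(High), equating Enter's and Stay's payoffs gives 4q = −12q + 7 ⇒ q = 7/16.

7/16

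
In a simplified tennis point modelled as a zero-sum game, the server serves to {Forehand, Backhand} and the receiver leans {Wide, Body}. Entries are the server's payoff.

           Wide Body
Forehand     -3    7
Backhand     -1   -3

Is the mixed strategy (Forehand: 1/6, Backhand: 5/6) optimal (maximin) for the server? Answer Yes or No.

Against Wide this mix gives (1/6)·(-3) + (5/6)·(-1) = -4/3.
Against Body this mix gives (1/6)·7 + (5/6)·(-3) = -4/3.
All of the receiver's active replies (Wide, Body) yield -4/3, and no column does worse for the server. The mix makes the receiver indifferent and guarantees -4/3, so it is optimal.

Yes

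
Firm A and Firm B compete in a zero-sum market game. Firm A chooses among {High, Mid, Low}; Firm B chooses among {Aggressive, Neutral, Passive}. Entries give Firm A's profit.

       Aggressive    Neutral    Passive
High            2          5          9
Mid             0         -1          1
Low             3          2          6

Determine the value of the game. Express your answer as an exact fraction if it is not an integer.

Row minima: High → 2, Mid → -1, Low → 2; maximin = 2.
Column maxima: Aggressive → 3, Neutral → 5, Passive → 9; minimax = 3.
2 ≠ 3, so there is no saddle point; optimal play is mixed.
Mid is strictly dominated by High, so Firm A never plays it.
Passive is strictly dominated by Aggressive (it gives Firm A strictly more in every row), so Firm B never plays it.
On the remaining 2×2 (High, Low vs Aggressive, Neutral):
Let Firm A play High with probability p. Expected payoff against Aggressive: 2p + 3(1−p) = −p + 3; against Neutral: 5p + 2(1−p) = 3p + 2.
Setting these equal: −p + 3 = 3p + 2 ⇒ −4p = -1 ⇒ p = 1/4, and the value is (-1)·(1/4) + 3 = 11/4.
For Firm B: with q = P(Aggressive), equating High's and Low's payoffs gives −3q + 5 = q + 2 ⇒ q = 3/4.

11/4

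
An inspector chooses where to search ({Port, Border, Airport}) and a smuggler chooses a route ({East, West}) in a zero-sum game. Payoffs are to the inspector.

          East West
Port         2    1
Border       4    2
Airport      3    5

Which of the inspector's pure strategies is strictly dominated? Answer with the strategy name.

Port

Border gives a strictly higher payoff than Port against every column: 4 > 2, 2 > 1.
So Port is strictly dominated and the inspector never plays it.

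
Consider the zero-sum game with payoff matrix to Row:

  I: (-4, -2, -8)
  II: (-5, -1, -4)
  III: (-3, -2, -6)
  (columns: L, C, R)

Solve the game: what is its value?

-9/2

Row minima: I → -8, II → -5, III → -6; maximin = -5.
Column maxima: L → -3, C → -1, R → -4; minimax = -4.
-5 ≠ -4, so there is no saddle point; optimal play is mixed.
C is strictly dominated by L (it gives Row strictly more in every row), so Column never plays it.
With C eliminated, I is strictly dominated by III (III gives Row strictly more in every remaining column), so Row never plays it.
On the remaining 2×2 (II, III vs L, R):
Let Row play II with probability p. Expected payoff against L: (-5)p + (-3)(1−p) = −2p − 3; against R: (-4)p + (-6)(1−p) = 2p − 6.
Setting these equal: −2p − 3 = 2p − 6 ⇒ −4p = -3 ⇒ p = 3/4, and the value is (-2)·(3/4) − 3 = -9/2.
For Column: with q = P(L), equating II's and III's payoffs gives −q − 4 = 3q − 6 ⇒ q = 1/2.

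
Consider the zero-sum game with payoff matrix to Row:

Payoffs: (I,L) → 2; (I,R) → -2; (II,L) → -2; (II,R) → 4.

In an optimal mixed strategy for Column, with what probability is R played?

2/5

Row minima: I → -2, II → -2; maximin = -2.
Column maxima: L → 2, R → 4; minimax = 2.
-2 ≠ 2, so there is no saddle point; optimal play is mixed.
Let Row play I with probability p. Expected payoff against L: 2p + (-2)(1−p) = 4p − 2; against R: (-2)p + 4(1−p) = −6p + 4.
Setting these equal: 4p − 2 = −6p + 4 ⇒ 10p = 6 ⇒ p = 3/5, and the value is (4)·(3/5) − 2 = 2/5.
For Column: with q = P(L), equating I's and II's payoffs gives 4q − 2 = −6q + 4 ⇒ q = 3/5.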